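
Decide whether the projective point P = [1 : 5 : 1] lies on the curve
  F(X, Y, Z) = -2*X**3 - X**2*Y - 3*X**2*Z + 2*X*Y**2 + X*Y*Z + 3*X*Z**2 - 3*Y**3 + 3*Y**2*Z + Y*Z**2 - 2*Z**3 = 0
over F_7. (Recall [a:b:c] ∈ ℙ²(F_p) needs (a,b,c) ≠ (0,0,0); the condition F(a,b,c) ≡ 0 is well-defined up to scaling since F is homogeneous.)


F(1,5,1) ≡ 3 (mod 7); P is NOT on the curve.

Evaluate F(1, 5, 1) term-by-term (mod 7).
  -2*X**3 ↦ -2·1·1·1 = -2
  -X**2*Y ↦ -1·1·5·1 = -5
  -3*X**2*Z ↦ -3·1·1·1 = -3
  2*X*Y**2 ↦ 2·1·25·1 = 50
  X*Y*Z ↦ 1·1·5·1 = 5
  3*X*Z**2 ↦ 3·1·1·1 = 3
  -3*Y**3 ↦ -3·1·125·1 = -375
  3*Y**2*Z ↦ 3·1·25·1 = 75
  Y*Z**2 ↦ 1·1·5·1 = 5
  -2*Z**3 ↦ -2·1·1·1 = -2
Sum: F(1, 5, 1) = (-2) + (-5) + (-3) + (50) + (5) + (3) + (-375) + (75) + (5) + (-2) = -249.
Reducing mod 7: -249 ≡ 3 (mod 7).
Since F(a, b, c) ≡ 3 ≠ 0 (mod 7), P does NOT lie on the curve.


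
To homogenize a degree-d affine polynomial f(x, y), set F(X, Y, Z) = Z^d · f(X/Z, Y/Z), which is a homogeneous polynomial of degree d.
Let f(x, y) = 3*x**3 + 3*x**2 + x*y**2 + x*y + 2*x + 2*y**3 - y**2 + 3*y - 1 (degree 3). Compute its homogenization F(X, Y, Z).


F(X, Y, Z) = 3*X**3 + 3*X**2*Z + X*Y**2 + X*Y*Z + 2*X*Z**2 + 2*Y**3 - Y**2*Z + 3*Y*Z**2 - Z**3

deg(f) = 3.
Substitute x = X/Z, y = Y/Z into f, then multiply by Z^3.
  monomial 3·x^3·y^0 ↦ 3·X^3·Y^0·Z^0.
  monomial 3·x^2·y^0 ↦ 3·X^2·Y^0·Z^1.
  monomial 1·x^1·y^2 ↦ 1·X^1·Y^2·Z^0.
  monomial 1·x^1·y^1 ↦ 1·X^1·Y^1·Z^1.
  monomial 2·x^1·y^0 ↦ 2·X^1·Y^0·Z^2.
  monomial 2·x^0·y^3 ↦ 2·X^0·Y^3·Z^0.
  monomial -1·x^0·y^2 ↦ -1·X^0·Y^2·Z^1.
  monomial 3·x^0·y^1 ↦ 3·X^0·Y^1·Z^2.
  monomial -1·x^0·y^0 ↦ -1·X^0·Y^0·Z^3.
Collecting: F(X, Y, Z) = 3*X**3 + 3*X**2*Z + X*Y**2 + X*Y*Z + 2*X*Z**2 + 2*Y**3 - Y**2*Z + 3*Y*Z**2 - Z**3.


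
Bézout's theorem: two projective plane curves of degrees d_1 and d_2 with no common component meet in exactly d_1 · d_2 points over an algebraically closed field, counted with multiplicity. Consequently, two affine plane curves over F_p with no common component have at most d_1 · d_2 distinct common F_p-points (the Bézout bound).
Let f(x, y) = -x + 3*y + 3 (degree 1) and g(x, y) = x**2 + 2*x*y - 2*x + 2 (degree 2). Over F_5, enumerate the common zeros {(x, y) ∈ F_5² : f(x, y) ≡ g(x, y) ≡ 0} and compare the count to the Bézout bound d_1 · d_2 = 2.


Common zeros: {(3, 0)}; count = 1; Bézout bound = 2.

deg(f) = 1, deg(g) = 2, so Bézout bound = 2.
Scan x ∈ F_5. For each x, list the y ∈ F_5 with f(x, y) ≡ 0 and those with g(x, y) ≡ 0 (mod 5); the common zeros in that column are the intersection.
  x = 0: f ≡ 0 at y ∈ {4}; g ≡ 0 at y ∈ ∅; common: ∅.
  x = 1: f ≡ 0 at y ∈ {1}; g ≡ 0 at y ∈ {2}; common: ∅.
  x = 2: f ≡ 0 at y ∈ {3}; g ≡ 0 at y ∈ {2}; common: ∅.
  x = 3: f ≡ 0 at y ∈ {0}; g ≡ 0 at y ∈ {0}; common: {0}.
  x = 4: f ≡ 0 at y ∈ {2}; g ≡ 0 at y ∈ {0}; common: ∅.
Collecting: common zeros = {(3, 0)}, so the count is 1.
Comparison with the Bézout bound: 1 ≤ 2 = deg(f)·deg(g), as expected for curves with no common component (the affine F_5-count falls short of the bound because intersections may lie at infinity, over extension fields, or carry multiplicity).


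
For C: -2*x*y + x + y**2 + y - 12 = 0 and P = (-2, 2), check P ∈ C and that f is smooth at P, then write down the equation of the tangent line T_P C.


Tangent line at P: -3*x + 9*y - 24 = 0.

Step 1: f(-2, 2) = 0, so P lies on C.
Step 2: partial derivatives
  f_x(x, y) = 1 - 2*y, f_y(x, y) = -2*x + 2*y + 1.
  f_x(P) = -3, f_y(P) = 9 (gradient nonzero, so P is smooth).
Step 3: tangent line at P: -3·(x − -2) + 9·(y − 2) = 0.
Expanding: -3*x + 9*y - 24 = 0.


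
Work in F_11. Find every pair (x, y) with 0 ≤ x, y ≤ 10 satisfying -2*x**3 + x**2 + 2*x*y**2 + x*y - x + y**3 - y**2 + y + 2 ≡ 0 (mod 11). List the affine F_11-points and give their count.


Affine F_11-points: {(1, 0), (1, 4), (1, 6), (2, 6), (3, 6), (6, 3), (6, 4), (7, 10), (8, 2), (10, 4)}; count = 10.

For each of the 121 pairs (x, y) ∈ F_11², evaluate f(x, y) mod 11. Record the zeros.
  x = 0: [0↦2, 1↦3, 2↦8, 3↦1, 4↦10, 5↦8, 6↦1, 7↦6, 8↦7, 9↦10, 10↦10]  zeros at y ∈ ∅
  x = 1: [0↦0, 1↦4, 2↦5, 3↦9, 4↦0, 5↦6, 6↦0, 7↦10, 8↦9, 9↦3, 10↦9]  zeros at y ∈ {0, 4, 6}
  x = 2: [0↦10, 1↦6, 2↦3, 3↦7, 4↦2, 5↦5, 6↦0, 7↦4, 8↦1, 9↦8, 10↦9]  zeros at y ∈ {6}
  x = 3: [0↦9, 1↦8, 2↦1, 3↦5, 4↦4, 5↦4, 6↦0, 7↦9, 8↦4, 9↦2, 10↦9]  zeros at y ∈ {6}
  x = 4: [0↦7, 1↦9, 2↦9, 3↦2, 4↦5, 5↦2, 6↦10, 7↦2, 8↦6, 9↦6, 10↦8]  zeros at y ∈ ∅
  x = 5: [0↦3, 1↦8, 2↦4, 3↦8, 4↦4, 5↦9, 6↦7, 7↦4, 8↦6, 9↦8, 10↦5]  zeros at y ∈ ∅
  x = 6: [0↦7, 1↦4, 2↦7, 3↦0, 4↦0, 5↦2, 6↦1, 7↦3, 8↦3, 9↦7, 10↦10]  zeros at y ∈ {3, 4}
  x = 7: [0↦7, 1↦7, 2↦6, 3↦10, 4↦3, 5↦2, 6↦2, 7↦9, 8↦7, 9↦2, 10↦0]  zeros at y ∈ {10}
  x = 8: [0↦2, 1↦5, 2↦0, 3↦4, 4↦1, 5↦8, 6↦9, 7↦10, 8↦6, 9↦3, 10↦7]  zeros at y ∈ {2}
  x = 9: [0↦2, 1↦8, 2↦10, 3↦3, 4↦4, 5↦8, 6↦10, 7↦5, 8↦10, 9↦9, 10↦8]  zeros at y ∈ ∅
  x = 10: [0↦6, 1↦4, 2↦2, 3↦6, 4↦0, 5↦1, 6↦4, 7↦4, 8↦7, 9↦8, 10↦2]  zeros at y ∈ {4}
Collecting zeros: affine points = {(1, 0), (1, 4), (1, 6), (2, 6), (3, 6), (6, 3), (6, 4), (7, 10), (8, 2), (10, 4)}.
Total count |C(F_11)_aff| = 10.


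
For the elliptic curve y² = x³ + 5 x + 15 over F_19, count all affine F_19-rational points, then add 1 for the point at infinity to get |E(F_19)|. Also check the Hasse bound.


Affine points = {(3, 0), (4, 2), (4, 17), (8, 4), (8, 15), (10, 1), (10, 18), (12, 6), (12, 13), (13, 4), (13, 15), (14, 6), (14, 13), (15, 8), (15, 11), (16, 7), (16, 12), (17, 4), (17, 15), (18, 3), (18, 16)}; affine count = 21; |E(F_19)| = 22.

Discriminant check: Δ ∝ 4a³ + 27b² = 4·5³ + 27·15² = 4·125 + 27·225 ≡ 1 (mod 19). Nonzero ⇒ E is nonsingular.
For each x ∈ F_19, compute rhs = x³ + 5·x + 15 mod 19, then count y ∈ F_19 with y² ≡ rhs.
  x = 0: rhs = 15, matching y values: none (0 points).
  x = 1: rhs = 2, matching y values: none (0 points).
  x = 2: rhs = 14, matching y values: none (0 points).
  x = 3: rhs = 0, matching y values: 0 (1 points).
  x = 4: rhs = 4, matching y values: 2, 17 (2 points).
  x = 5: rhs = 13, matching y values: none (0 points).
  x = 6: rhs = 14, matching y values: none (0 points).
  x = 7: rhs = 13, matching y values: none (0 points).
  x = 8: rhs = 16, matching y values: 4, 15 (2 points).
  x = 9: rhs = 10, matching y values: none (0 points).
  x = 10: rhs = 1, matching y values: 1, 18 (2 points).
  x = 11: rhs = 14, matching y values: none (0 points).
  x = 12: rhs = 17, matching y values: 6, 13 (2 points).
  x = 13: rhs = 16, matching y values: 4, 15 (2 points).
  x = 14: rhs = 17, matching y values: 6, 13 (2 points).
  x = 15: rhs = 7, matching y values: 8, 11 (2 points).
  x = 16: rhs = 11, matching y values: 7, 12 (2 points).
  x = 17: rhs = 16, matching y values: 4, 15 (2 points).
  x = 18: rhs = 9, matching y values: 3, 16 (2 points).
Total affine count: 21.
Full point count |E(F_19)| = 21 + 1 = 22.
Hasse bound: |22 − (19+1)| = |2| = 2 ≤ 2√19 ≈ 8.7178 ✓.


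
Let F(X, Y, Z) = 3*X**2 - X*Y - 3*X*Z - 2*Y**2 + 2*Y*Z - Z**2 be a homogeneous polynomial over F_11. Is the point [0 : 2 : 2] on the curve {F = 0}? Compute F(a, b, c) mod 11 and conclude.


F(0,2,2) ≡ 7 (mod 11); P is NOT on the curve.

Evaluate F(0, 2, 2) term-by-term (mod 11).
  3*X**2 ↦ 3·0·1·1 = 0
  -X*Y ↦ -1·0·2·1 = 0
  -3*X*Z ↦ -3·0·1·2 = 0
  -2*Y**2 ↦ -2·1·4·1 = -8
  2*Y*Z ↦ 2·1·2·2 = 8
  -Z**2 ↦ -1·1·1·4 = -4
Sum: F(0, 2, 2) = (0) + (0) + (0) + (-8) + (8) + (-4) = -4.
Reducing mod 11: -4 ≡ 7 (mod 11).
Since F(a, b, c) ≡ 7 ≠ 0 (mod 11), P does NOT lie on the curve.


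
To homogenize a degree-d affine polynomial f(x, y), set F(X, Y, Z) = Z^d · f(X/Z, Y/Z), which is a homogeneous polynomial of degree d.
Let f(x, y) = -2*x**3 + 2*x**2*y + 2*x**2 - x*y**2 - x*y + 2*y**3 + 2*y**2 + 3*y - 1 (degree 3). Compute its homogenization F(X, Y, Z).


F(X, Y, Z) = -2*X**3 + 2*X**2*Y + 2*X**2*Z - X*Y**2 - X*Y*Z + 2*Y**3 + 2*Y**2*Z + 3*Y*Z**2 - Z**3

deg(f) = 3.
Substitute x = X/Z, y = Y/Z into f, then multiply by Z^3.
  monomial -2·x^3·y^0 ↦ -2·X^3·Y^0·Z^0.
  monomial 2·x^2·y^1 ↦ 2·X^2·Y^1·Z^0.
  monomial 2·x^2·y^0 ↦ 2·X^2·Y^0·Z^1.
  monomial -1·x^1·y^2 ↦ -1·X^1·Y^2·Z^0.
  monomial -1·x^1·y^1 ↦ -1·X^1·Y^1·Z^1.
  monomial 2·x^0·y^3 ↦ 2·X^0·Y^3·Z^0.
  monomial 2·x^0·y^2 ↦ 2·X^0·Y^2·Z^1.
  monomial 3·x^0·y^1 ↦ 3·X^0·Y^1·Z^2.
  monomial -1·x^0·y^0 ↦ -1·X^0·Y^0·Z^3.
Collecting: F(X, Y, Z) = -2*X**3 + 2*X**2*Y + 2*X**2*Z - X*Y**2 - X*Y*Z + 2*Y**3 + 2*Y**2*Z + 3*Y*Z**2 - Z**3.


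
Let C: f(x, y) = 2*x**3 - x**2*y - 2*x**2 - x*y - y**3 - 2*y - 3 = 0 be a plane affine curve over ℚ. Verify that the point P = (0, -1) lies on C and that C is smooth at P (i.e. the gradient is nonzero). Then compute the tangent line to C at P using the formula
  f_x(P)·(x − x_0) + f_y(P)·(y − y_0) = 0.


Tangent line at P: x - 5*y - 5 = 0.

Step 1: f(0, -1) = 0, so P lies on C.
Step 2: partial derivatives
  f_x(x, y) = 6*x**2 - 2*x*y - 4*x - y, f_y(x, y) = -x**2 - x - 3*y**2 - 2.
  f_x(P) = 1, f_y(P) = -5 (gradient nonzero, so P is smooth).
Step 3: tangent line at P: 1·(x − 0) + -5·(y − -1) = 0.
Expanding: x - 5*y - 5 = 0.


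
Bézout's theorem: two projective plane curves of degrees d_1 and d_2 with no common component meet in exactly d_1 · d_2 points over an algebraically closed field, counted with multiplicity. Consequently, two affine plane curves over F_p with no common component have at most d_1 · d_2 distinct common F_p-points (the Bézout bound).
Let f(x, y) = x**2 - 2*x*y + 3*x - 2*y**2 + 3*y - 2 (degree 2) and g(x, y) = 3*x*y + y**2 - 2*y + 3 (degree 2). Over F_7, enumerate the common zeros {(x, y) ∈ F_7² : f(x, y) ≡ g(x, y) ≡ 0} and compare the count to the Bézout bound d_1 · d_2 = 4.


Common zeros: {(2, 4), (2, 6), (3, 5), (4, 3)}; count = 4; Bézout bound = 4.

deg(f) = 2, deg(g) = 2, so Bézout bound = 4.
Scan x ∈ F_7. For each x, list the y ∈ F_7 with f(x, y) ≡ 0 and those with g(x, y) ≡ 0 (mod 7); the common zeros in that column are the intersection.
  x = 0: f ≡ 0 at y ∈ {6}; g ≡ 0 at y ∈ ∅; common: ∅.
  x = 1: f ≡ 0 at y ∈ ∅; g ≡ 0 at y ∈ ∅; common: ∅.
  x = 2: f ≡ 0 at y ∈ {4, 6}; g ≡ 0 at y ∈ {4, 6}; common: {4, 6}.
  x = 3: f ≡ 0 at y ∈ {4, 5}; g ≡ 0 at y ∈ {2, 5}; common: {5}.
  x = 4: f ≡ 0 at y ∈ {3, 5}; g ≡ 0 at y ∈ {1, 3}; common: {3}.
  x = 5: f ≡ 0 at y ∈ ∅; g ≡ 0 at y ∈ ∅; common: ∅.
  x = 6: f ≡ 0 at y ∈ {3}; g ≡ 0 at y ∈ ∅; common: ∅.
Collecting: common zeros = {(2, 4), (2, 6), (3, 5), (4, 3)}, so the count is 4.
Comparison with the Bézout bound: 4 ≤ 4 = deg(f)·deg(g), as expected for curves with no common component (the bound is attained).


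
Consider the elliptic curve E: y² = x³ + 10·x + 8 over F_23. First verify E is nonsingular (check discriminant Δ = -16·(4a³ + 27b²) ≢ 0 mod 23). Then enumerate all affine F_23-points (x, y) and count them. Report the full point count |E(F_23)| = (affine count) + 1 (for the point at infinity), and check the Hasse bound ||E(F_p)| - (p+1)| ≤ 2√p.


Affine points = {(0, 10), (0, 13), (2, 6), (2, 17), (6, 10), (6, 13), (8, 5), (8, 18), (10, 2), (10, 21), (11, 0), (12, 4), (12, 19), (13, 9), (13, 14), (16, 3), (16, 20), (17, 10), (17, 13), (21, 7), (21, 16)}; affine count = 21; |E(F_23)| = 22.

Discriminant check: Δ ∝ 4a³ + 27b² = 4·10³ + 27·8² = 4·1000 + 27·64 ≡ 1 (mod 23). Nonzero ⇒ E is nonsingular.
For each x ∈ F_23, compute rhs = x³ + 10·x + 8 mod 23, then count y ∈ F_23 with y² ≡ rhs.
  x = 0: rhs = 8, matching y values: 10, 13 (2 points).
  x = 1: rhs = 19, matching y values: none (0 points).
  x = 2: rhs = 13, matching y values: 6, 17 (2 points).
  x = 3: rhs = 19, matching y values: none (0 points).
  x = 4: rhs = 20, matching y values: none (0 points).
  x = 5: rhs = 22, matching y values: none (0 points).
  x = 6: rhs = 8, matching y values: 10, 13 (2 points).
  x = 7: rhs = 7, matching y values: none (0 points).
  x = 8: rhs = 2, matching y values: 5, 18 (2 points).
  x = 9: rhs = 22, matching y values: none (0 points).
  x = 10: rhs = 4, matching y values: 2, 21 (2 points).
  x = 11: rhs = 0, matching y values: 0 (1 points).
  x = 12: rhs = 16, matching y values: 4, 19 (2 points).
  x = 13: rhs = 12, matching y values: 9, 14 (2 points).
  x = 14: rhs = 17, matching y values: none (0 points).
  x = 15: rhs = 14, matching y values: none (0 points).
  x = 16: rhs = 9, matching y values: 3, 20 (2 points).
  x = 17: rhs = 8, matching y values: 10, 13 (2 points).
  x = 18: rhs = 17, matching y values: none (0 points).
  x = 19: rhs = 19, matching y values: none (0 points).
  x = 20: rhs = 20, matching y values: none (0 points).
  x = 21: rhs = 3, matching y values: 7, 16 (2 points).
  x = 22: rhs = 20, matching y values: none (0 points).
Total affine count: 21.
Full point count |E(F_23)| = 21 + 1 = 22.
Hasse bound: |22 − (23+1)| = |-2| = 2 ≤ 2√23 ≈ 9.5917 ✓.


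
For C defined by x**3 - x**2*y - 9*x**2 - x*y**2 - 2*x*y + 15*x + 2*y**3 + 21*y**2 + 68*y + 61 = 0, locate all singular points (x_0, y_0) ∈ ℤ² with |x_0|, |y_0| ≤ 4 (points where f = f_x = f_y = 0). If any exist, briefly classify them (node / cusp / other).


Singular points: {(2, -3)}; classification: cusp.

Compute partial derivatives:
  f_x = 3*x**2 - 2*x*y - 18*x - y**2 - 2*y + 15.
  f_y = -x**2 - 2*x*y - 2*x + 6*y**2 + 42*y + 68.
Scan x_0 ∈ {−4, ..., 4}. For each x_0, f_y(x_0, y) is a polynomial in y; find its integer roots y ∈ {−4, ..., 4}, then test f_x and f at those candidates.
  x = -4: f_y(-4, y) = 6*y**2 + 50*y + 60; no integer root y with |y| ≤ 4.
  x = -3: f_y(-3, y) = 6*y**2 + 48*y + 65; no integer root y with |y| ≤ 4.
  x = -2: f_y(-2, y) = 6*y**2 + 46*y + 68; vanishes at y ∈ {-2}. (-2, -2): f_x = 55 ≠ 0.
  x = -1: f_y(-1, y) = 6*y**2 + 44*y + 69; no integer root y with |y| ≤ 4.
  x = 0: f_y(0, y) = 6*y**2 + 42*y + 68; no integer root y with |y| ≤ 4.
  x = 1: f_y(1, y) = 6*y**2 + 40*y + 65; no integer root y with |y| ≤ 4.
  x = 2: f_y(2, y) = 6*y**2 + 38*y + 60; vanishes at y ∈ {-3}. (2, -3): f_x = 0, f = 0 — SINGULAR.
  x = 3: f_y(3, y) = 6*y**2 + 36*y + 53; no integer root y with |y| ≤ 4.
  x = 4: f_y(4, y) = 6*y**2 + 34*y + 44; vanishes at y ∈ {-2}. (4, -2): f_x = 7 ≠ 0.
Only singular point on the grid: (2, -3).
Classify: substitute x = 2 + u, y = -3 + v and expand: f = u**3 - u**2*v - u*v**2 + 2*v**3 + v**2.
No constant or linear terms (consistent with a singular point). Quadratic part: v**2. Cubic part: u**3 - u**2*v - u*v**2 + 2*v**3.
The quadratic part v**2 is a perfect square, so there is a single (double) tangent line v = 0, i.e. y = -3. Restricting the cubic part to that line (v = 0) leaves u**3 ≠ 0, so f is not divisible by v and the branch is v² ≈ -u**3 to lowest order — this is a cusp.
Classification: cusp.


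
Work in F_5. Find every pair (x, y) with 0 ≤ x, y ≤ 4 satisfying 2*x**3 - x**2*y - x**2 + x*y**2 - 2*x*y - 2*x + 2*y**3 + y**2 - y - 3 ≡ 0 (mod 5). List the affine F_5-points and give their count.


Affine F_5-points: {(0, 2), (1, 4), (2, 0), (2, 2), (2, 4), (4, 3)}; count = 6.

For each of the 25 pairs (x, y) ∈ F_5², evaluate f(x, y) mod 5. Record the zeros.
  x = 0: [0↦2, 1↦4, 2↦0, 3↦2, 4↦2]  zeros at y ∈ {2}
  x = 1: [0↦1, 1↦1, 2↦2, 3↦1, 4↦0]  zeros at y ∈ {4}
  x = 2: [0↦0, 1↦1, 2↦0, 3↦4, 4↦0]  zeros at y ∈ {0, 2, 4}
  x = 3: [0↦1, 1↦1, 2↦1, 3↦3, 4↦4]  zeros at y ∈ ∅
  x = 4: [0↦1, 1↦3, 2↦2, 3↦0, 4↦4]  zeros at y ∈ {3}
Collecting zeros: affine points = {(0, 2), (1, 4), (2, 0), (2, 2), (2, 4), (4, 3)}.
Total count |C(F_5)_aff| = 6.


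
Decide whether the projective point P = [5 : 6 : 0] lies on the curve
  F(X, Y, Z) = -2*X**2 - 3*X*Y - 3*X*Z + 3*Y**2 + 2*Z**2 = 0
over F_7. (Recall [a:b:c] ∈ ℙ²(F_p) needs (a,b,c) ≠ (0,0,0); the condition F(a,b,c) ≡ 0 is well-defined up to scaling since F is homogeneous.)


F(5,6,0) ≡ 3 (mod 7); P is NOT on the curve.

Evaluate F(5, 6, 0) term-by-term (mod 7).
  -2*X**2 ↦ -2·25·1·1 = -50
  -3*X*Y ↦ -3·5·6·1 = -90
  -3*X*Z ↦ -3·5·1·0 = 0
  3*Y**2 ↦ 3·1·36·1 = 108
  2*Z**2 ↦ 2·1·1·0 = 0
Sum: F(5, 6, 0) = (-50) + (-90) + (0) + (108) + (0) = -32.
Reducing mod 7: -32 ≡ 3 (mod 7).
Since F(a, b, c) ≡ 3 ≠ 0 (mod 7), P does NOT lie on the curve.


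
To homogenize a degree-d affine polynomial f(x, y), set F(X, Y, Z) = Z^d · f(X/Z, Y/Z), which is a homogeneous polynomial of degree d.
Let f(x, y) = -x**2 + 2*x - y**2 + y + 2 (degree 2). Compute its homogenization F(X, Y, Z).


F(X, Y, Z) = -X**2 + 2*X*Z - Y**2 + Y*Z + 2*Z**2

deg(f) = 2.
Substitute x = X/Z, y = Y/Z into f, then multiply by Z^2.
  monomial -1·x^2·y^0 ↦ -1·X^2·Y^0·Z^0.
  monomial 2·x^1·y^0 ↦ 2·X^1·Y^0·Z^1.
  monomial -1·x^0·y^2 ↦ -1·X^0·Y^2·Z^0.
  monomial 1·x^0·y^1 ↦ 1·X^0·Y^1·Z^1.
  monomial 2·x^0·y^0 ↦ 2·X^0·Y^0·Z^2.
Collecting: F(X, Y, Z) = -X**2 + 2*X*Z - Y**2 + Y*Z + 2*Z**2.


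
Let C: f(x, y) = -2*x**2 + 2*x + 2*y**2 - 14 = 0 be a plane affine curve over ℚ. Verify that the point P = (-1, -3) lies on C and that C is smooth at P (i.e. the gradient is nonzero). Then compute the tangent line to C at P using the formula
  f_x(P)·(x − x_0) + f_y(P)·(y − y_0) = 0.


Tangent line at P: 6*x - 12*y - 30 = 0.

Step 1: f(-1, -3) = 0, so P lies on C.
Step 2: partial derivatives
  f_x(x, y) = 2 - 4*x, f_y(x, y) = 4*y.
  f_x(P) = 6, f_y(P) = -12 (gradient nonzero, so P is smooth).
Step 3: tangent line at P: 6·(x − -1) + -12·(y − -3) = 0.
Expanding: 6*x - 12*y - 30 = 0.


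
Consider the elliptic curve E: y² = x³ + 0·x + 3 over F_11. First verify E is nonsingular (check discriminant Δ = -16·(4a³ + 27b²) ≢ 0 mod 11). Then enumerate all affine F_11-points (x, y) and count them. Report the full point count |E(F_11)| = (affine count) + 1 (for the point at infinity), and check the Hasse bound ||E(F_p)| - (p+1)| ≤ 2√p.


Affine points = {(0, 5), (0, 6), (1, 2), (1, 9), (2, 0), (4, 1), (4, 10), (7, 4), (7, 7), (8, 3), (8, 8)}; affine count = 11; |E(F_11)| = 12.

Discriminant check: Δ ∝ 4a³ + 27b² = 4·0³ + 27·3² = 4·0 + 27·9 ≡ 1 (mod 11). Nonzero ⇒ E is nonsingular.
For each x ∈ F_11, compute rhs = x³ + 0·x + 3 mod 11, then count y ∈ F_11 with y² ≡ rhs.
  x = 0: rhs = 3, matching y values: 5, 6 (2 points).
  x = 1: rhs = 4, matching y values: 2, 9 (2 points).
  x = 2: rhs = 0, matching y values: 0 (1 points).
  x = 3: rhs = 8, matching y values: none (0 points).
  x = 4: rhs = 1, matching y values: 1, 10 (2 points).
  x = 5: rhs = 7, matching y values: none (0 points).
  x = 6: rhs = 10, matching y values: none (0 points).
  x = 7: rhs = 5, matching y values: 4, 7 (2 points).
  x = 8: rhs = 9, matching y values: 3, 8 (2 points).
  x = 9: rhs = 6, matching y values: none (0 points).
  x = 10: rhs = 2, matching y values: none (0 points).
Total affine count: 11.
Full point count |E(F_11)| = 11 + 1 = 12.
Hasse bound: |12 − (11+1)| = |0| = 0 ≤ 2√11 ≈ 6.6332 ✓.


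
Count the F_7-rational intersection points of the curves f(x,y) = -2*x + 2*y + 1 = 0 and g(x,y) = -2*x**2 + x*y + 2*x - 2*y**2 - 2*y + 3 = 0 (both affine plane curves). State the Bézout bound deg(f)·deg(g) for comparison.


Common zeros: {(0, 3), (4, 0)}; count = 2; Bézout bound = 2.

deg(f) = 1, deg(g) = 2, so Bézout bound = 2.
Scan x ∈ F_7. For each x, list the y ∈ F_7 with f(x, y) ≡ 0 and those with g(x, y) ≡ 0 (mod 7); the common zeros in that column are the intersection.
  x = 0: f ≡ 0 at y ∈ {3}; g ≡ 0 at y ∈ {3}; common: {3}.
  x = 1: f ≡ 0 at y ∈ {4}; g ≡ 0 at y ∈ {1, 2}; common: ∅.
  x = 2: f ≡ 0 at y ∈ {5}; g ≡ 0 at y ∈ ∅; common: ∅.
  x = 3: f ≡ 0 at y ∈ {6}; g ≡ 0 at y ∈ ∅; common: ∅.
  x = 4: f ≡ 0 at y ∈ {0}; g ≡ 0 at y ∈ {0, 1}; common: {0}.
  x = 5: f ≡ 0 at y ∈ {1}; g ≡ 0 at y ∈ {6}; common: ∅.
  x = 6: f ≡ 0 at y ∈ {2}; g ≡ 0 at y ∈ {3, 6}; common: ∅.
Collecting: common zeros = {(0, 3), (4, 0)}, so the count is 2.
Comparison with the Bézout bound: 2 ≤ 2 = deg(f)·deg(g), as expected for curves with no common component (the bound is attained).


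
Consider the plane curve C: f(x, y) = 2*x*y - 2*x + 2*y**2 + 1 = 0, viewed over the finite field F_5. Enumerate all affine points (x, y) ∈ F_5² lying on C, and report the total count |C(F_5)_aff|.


Affine F_5-points: {(2, 4), (3, 0), (3, 2), (4, 3)}; count = 4.

For each of the 25 pairs (x, y) ∈ F_5², evaluate f(x, y) mod 5. Record the zeros.
  x = 0: [0↦1, 1↦3, 2↦4, 3↦4, 4↦3]  zeros at y ∈ ∅
  x = 1: [0↦4, 1↦3, 2↦1, 3↦3, 4↦4]  zeros at y ∈ ∅
  x = 2: [0↦2, 1↦3, 2↦3, 3↦2, 4↦0]  zeros at y ∈ {4}
  x = 3: [0↦0, 1↦3, 2↦0, 3↦1, 4↦1]  zeros at y ∈ {0, 2}
  x = 4: [0↦3, 1↦3, 2↦2, 3↦0, 4↦2]  zeros at y ∈ {3}
Collecting zeros: affine points = {(2, 4), (3, 0), (3, 2), (4, 3)}.
Total count |C(F_5)_aff| = 4.


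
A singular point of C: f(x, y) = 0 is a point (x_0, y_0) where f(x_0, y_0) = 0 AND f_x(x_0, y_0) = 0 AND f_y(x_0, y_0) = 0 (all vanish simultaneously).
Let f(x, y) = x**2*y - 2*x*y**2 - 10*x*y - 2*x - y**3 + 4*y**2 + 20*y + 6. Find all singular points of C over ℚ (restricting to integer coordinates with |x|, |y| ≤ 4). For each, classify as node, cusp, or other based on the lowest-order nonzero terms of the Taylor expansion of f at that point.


Singular points: {(3, -1)}; classification: node.

Compute partial derivatives:
  f_x = 2*x*y - 2*y**2 - 10*y - 2.
  f_y = x**2 - 4*x*y - 10*x - 3*y**2 + 8*y + 20.
Scan x_0 ∈ {−4, ..., 4}. For each x_0, f_y(x_0, y) is a polynomial in y; find its integer roots y ∈ {−4, ..., 4}, then test f_x and f at those candidates.
  x = -4: f_y(-4, y) = -3*y**2 + 24*y + 76; no integer root y with |y| ≤ 4.
  x = -3: f_y(-3, y) = -3*y**2 + 20*y + 59; no integer root y with |y| ≤ 4.
  x = -2: f_y(-2, y) = -3*y**2 + 16*y + 44; vanishes at y ∈ {-2}. (-2, -2): f_x = 18 ≠ 0.
  x = -1: f_y(-1, y) = -3*y**2 + 12*y + 31; no integer root y with |y| ≤ 4.
  x = 0: f_y(0, y) = -3*y**2 + 8*y + 20; no integer root y with |y| ≤ 4.
  x = 1: f_y(1, y) = -3*y**2 + 4*y + 11; no integer root y with |y| ≤ 4.
  x = 2: f_y(2, y) = 4 - 3*y**2; no integer root y with |y| ≤ 4.
  x = 3: f_y(3, y) = -3*y**2 - 4*y - 1; vanishes at y ∈ {-1}. (3, -1): f_x = 0, f = 0 — SINGULAR.
  x = 4: f_y(4, y) = -3*y**2 - 8*y - 4; vanishes at y ∈ {-2}. (4, -2): f_x = -6 ≠ 0.
Only singular point on the grid: (3, -1).
Classify: substitute x = 3 + u, y = -1 + v and expand: f = u**2*v - u**2 - 2*u*v**2 - v**3 + v**2.
No constant or linear terms (consistent with a singular point). Quadratic part: -u**2 + v**2. Cubic part: u**2*v - 2*u*v**2 - v**3.
The quadratic part v**2 - u**2 = (v − u)(v + u) splits into two distinct linear factors, so there are two distinct tangent lines y − -1 = ±(x − 3) — this is a node (ordinary double point).
Classification: node.


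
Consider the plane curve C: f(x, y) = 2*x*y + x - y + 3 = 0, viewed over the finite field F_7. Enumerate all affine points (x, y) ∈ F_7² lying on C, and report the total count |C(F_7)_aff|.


Affine F_7-points: {(0, 3), (1, 3), (2, 3), (3, 3), (4, 0), (4, 1), (4, 2), (4, 3), (4, 4), (4, 5), (4, 6), (5, 3), (6, 3)}; count = 13.

For each of the 49 pairs (x, y) ∈ F_7², evaluate f(x, y) mod 7. Record the zeros.
  x = 0: [0↦3, 1↦2, 2↦1, 3↦0, 4↦6, 5↦5, 6↦4]  zeros at y ∈ {3}
  x = 1: [0↦4, 1↦5, 2↦6, 3↦0, 4↦1, 5↦2, 6↦3]  zeros at y ∈ {3}
  x = 2: [0↦5, 1↦1, 2↦4, 3↦0, 4↦3, 5↦6, 6↦2]  zeros at y ∈ {3}
  x = 3: [0↦6, 1↦4, 2↦2, 3↦0, 4↦5, 5↦3, 6↦1]  zeros at y ∈ {3}
  x = 4: [0↦0, 1↦0, 2↦0, 3↦0, 4↦0, 5↦0, 6↦0]  zeros at y ∈ {0, 1, 2, 3, 4, 5, 6}
  x = 5: [0↦1, 1↦3, 2↦5, 3↦0, 4↦2, 5↦4, 6↦6]  zeros at y ∈ {3}
  x = 6: [0↦2, 1↦6, 2↦3, 3↦0, 4↦4, 5↦1, 6↦5]  zeros at y ∈ {3}
Collecting zeros: affine points = {(0, 3), (1, 3), (2, 3), (3, 3), (4, 0), (4, 1), (4, 2), (4, 3), (4, 4), (4, 5), (4, 6), (5, 3), (6, 3)}.
Total count |C(F_7)_aff| = 13.


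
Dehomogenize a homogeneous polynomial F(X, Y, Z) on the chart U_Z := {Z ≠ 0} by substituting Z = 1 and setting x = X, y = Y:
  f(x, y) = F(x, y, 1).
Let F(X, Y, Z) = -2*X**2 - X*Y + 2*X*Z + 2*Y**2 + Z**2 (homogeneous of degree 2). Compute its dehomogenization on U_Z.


f(x, y) = -2*x**2 - x*y + 2*x + 2*y**2 + 1

On U_Z we set Z = 1. Each monomial c·X^i·Y^j·Z^k in F becomes c·x^i·y^j·1^k = c·x^i·y^j.
Substituting Z = 1: F(X, Y, 1) = -2*x**2 - x*y + 2*x + 2*y**2 + 1.
Note: deg(f) ≤ deg(F) = 2; strict inequality happens when F is divisible by Z (lost terms).


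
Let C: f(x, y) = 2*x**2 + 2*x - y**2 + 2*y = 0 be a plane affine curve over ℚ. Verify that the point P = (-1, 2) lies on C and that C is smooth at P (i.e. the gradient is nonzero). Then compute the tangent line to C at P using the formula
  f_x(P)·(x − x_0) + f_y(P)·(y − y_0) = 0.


Tangent line at P: -2*x - 2*y + 2 = 0.

Step 1: f(-1, 2) = 0, so P lies on C.
Step 2: partial derivatives
  f_x(x, y) = 4*x + 2, f_y(x, y) = 2 - 2*y.
  f_x(P) = -2, f_y(P) = -2 (gradient nonzero, so P is smooth).
Step 3: tangent line at P: -2·(x − -1) + -2·(y − 2) = 0.
Expanding: -2*x - 2*y + 2 = 0.


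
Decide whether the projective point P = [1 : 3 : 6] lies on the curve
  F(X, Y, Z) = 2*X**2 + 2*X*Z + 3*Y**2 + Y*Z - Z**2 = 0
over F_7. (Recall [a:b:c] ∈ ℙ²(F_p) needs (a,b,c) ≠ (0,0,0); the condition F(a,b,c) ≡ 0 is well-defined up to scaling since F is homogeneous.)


F(1,3,6) ≡ 2 (mod 7); P is NOT on the curve.

Evaluate F(1, 3, 6) term-by-term (mod 7).
  2*X**2 ↦ 2·1·1·1 = 2
  2*X*Z ↦ 2·1·1·6 = 12
  3*Y**2 ↦ 3·1·9·1 = 27
  Y*Z ↦ 1·1·3·6 = 18
  -Z**2 ↦ -1·1·1·36 = -36
Sum: F(1, 3, 6) = (2) + (12) + (27) + (18) + (-36) = 23.
Reducing mod 7: 23 ≡ 2 (mod 7).
Since F(a, b, c) ≡ 2 ≠ 0 (mod 7), P does NOT lie on the curve.


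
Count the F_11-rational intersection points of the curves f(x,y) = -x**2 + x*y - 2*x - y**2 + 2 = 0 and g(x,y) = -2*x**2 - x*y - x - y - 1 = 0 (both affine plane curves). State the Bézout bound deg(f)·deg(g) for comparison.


Common zeros: {(7, 6)}; count = 1; Bézout bound = 4.

deg(f) = 2, deg(g) = 2, so Bézout bound = 4.
Scan x ∈ F_11. For each x, list the y ∈ F_11 with f(x, y) ≡ 0 and those with g(x, y) ≡ 0 (mod 11); the common zeros in that column are the intersection.
  x = 0: f ≡ 0 at y ∈ ∅; g ≡ 0 at y ∈ {10}; common: ∅.
  x = 1: f ≡ 0 at y ∈ ∅; g ≡ 0 at y ∈ {9}; common: ∅.
  x = 2: f ≡ 0 at y ∈ ∅; g ≡ 0 at y ∈ {0}; common: ∅.
  x = 3: f ≡ 0 at y ∈ {1, 2}; g ≡ 0 at y ∈ {0}; common: ∅.
  x = 4: f ≡ 0 at y ∈ {0, 4}; g ≡ 0 at y ∈ {8}; common: ∅.
  x = 5: f ≡ 0 at y ∈ {0, 5}; g ≡ 0 at y ∈ {9}; common: ∅.
  x = 6: f ≡ 0 at y ∈ ∅; g ≡ 0 at y ∈ {6}; common: ∅.
  x = 7: f ≡ 0 at y ∈ {1, 6}; g ≡ 0 at y ∈ {6}; common: {6}.
  x = 8: f ≡ 0 at y ∈ {2, 6}; g ≡ 0 at y ∈ {8}; common: ∅.
  x = 9: f ≡ 0 at y ∈ {4, 5}; g ≡ 0 at y ∈ {7}; common: ∅.
  x = 10: f ≡ 0 at y ∈ ∅; g ≡ 0 at y ∈ ∅; common: ∅.
Collecting: common zeros = {(7, 6)}, so the count is 1.
Comparison with the Bézout bound: 1 ≤ 4 = deg(f)·deg(g), as expected for curves with no common component (the affine F_11-count falls short of the bound because intersections may lie at infinity, over extension fields, or carry multiplicity).


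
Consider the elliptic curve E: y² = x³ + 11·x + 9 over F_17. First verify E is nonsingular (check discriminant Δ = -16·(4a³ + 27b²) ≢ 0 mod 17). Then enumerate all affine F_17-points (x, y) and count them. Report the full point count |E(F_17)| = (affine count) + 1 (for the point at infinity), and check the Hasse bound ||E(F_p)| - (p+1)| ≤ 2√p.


Affine points = {(0, 3), (0, 14), (1, 2), (1, 15), (3, 1), (3, 16), (4, 7), (4, 10), (5, 6), (5, 11), (6, 6), (6, 11), (7, 2), (7, 15), (9, 2), (9, 15), (11, 4), (11, 13), (12, 4), (12, 13), (14, 0), (15, 8), (15, 9)}; affine count = 23; |E(F_17)| = 24.

Discriminant check: Δ ∝ 4a³ + 27b² = 4·11³ + 27·9² = 4·1331 + 27·81 ≡ 14 (mod 17). Nonzero ⇒ E is nonsingular.
For each x ∈ F_17, compute rhs = x³ + 11·x + 9 mod 17, then count y ∈ F_17 with y² ≡ rhs.
  x = 0: rhs = 9, matching y values: 3, 14 (2 points).
  x = 1: rhs = 4, matching y values: 2, 15 (2 points).
  x = 2: rhs = 5, matching y values: none (0 points).
  x = 3: rhs = 1, matching y values: 1, 16 (2 points).
  x = 4: rhs = 15, matching y values: 7, 10 (2 points).
  x = 5: rhs = 2, matching y values: 6, 11 (2 points).
  x = 6: rhs = 2, matching y values: 6, 11 (2 points).
  x = 7: rhs = 4, matching y values: 2, 15 (2 points).
  x = 8: rhs = 14, matching y values: none (0 points).
  x = 9: rhs = 4, matching y values: 2, 15 (2 points).
  x = 10: rhs = 14, matching y values: none (0 points).
  x = 11: rhs = 16, matching y values: 4, 13 (2 points).
  x = 12: rhs = 16, matching y values: 4, 13 (2 points).
  x = 13: rhs = 3, matching y values: none (0 points).
  x = 14: rhs = 0, matching y values: 0 (1 points).
  x = 15: rhs = 13, matching y values: 8, 9 (2 points).
  x = 16: rhs = 14, matching y values: none (0 points).
Total affine count: 23.
Full point count |E(F_17)| = 23 + 1 = 24.
Hasse bound: |24 − (17+1)| = |6| = 6 ≤ 2√17 ≈ 8.2462 ✓.


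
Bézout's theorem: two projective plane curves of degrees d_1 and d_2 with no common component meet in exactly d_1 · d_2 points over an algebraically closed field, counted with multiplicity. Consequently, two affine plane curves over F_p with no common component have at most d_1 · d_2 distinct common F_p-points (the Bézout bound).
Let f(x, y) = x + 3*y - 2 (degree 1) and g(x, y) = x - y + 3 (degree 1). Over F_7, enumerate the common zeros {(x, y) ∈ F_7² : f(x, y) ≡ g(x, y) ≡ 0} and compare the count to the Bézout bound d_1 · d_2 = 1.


Common zeros: {(0, 3)}; count = 1; Bézout bound = 1.

deg(f) = 1, deg(g) = 1, so Bézout bound = 1.
Scan x ∈ F_7. For each x, list the y ∈ F_7 with f(x, y) ≡ 0 and those with g(x, y) ≡ 0 (mod 7); the common zeros in that column are the intersection.
  x = 0: f ≡ 0 at y ∈ {3}; g ≡ 0 at y ∈ {3}; common: {3}.
  x = 1: f ≡ 0 at y ∈ {5}; g ≡ 0 at y ∈ {4}; common: ∅.
  x = 2: f ≡ 0 at y ∈ {0}; g ≡ 0 at y ∈ {5}; common: ∅.
  x = 3: f ≡ 0 at y ∈ {2}; g ≡ 0 at y ∈ {6}; common: ∅.
  x = 4: f ≡ 0 at y ∈ {4}; g ≡ 0 at y ∈ {0}; common: ∅.
  x = 5: f ≡ 0 at y ∈ {6}; g ≡ 0 at y ∈ {1}; common: ∅.
  x = 6: f ≡ 0 at y ∈ {1}; g ≡ 0 at y ∈ {2}; common: ∅.
Collecting: common zeros = {(0, 3)}, so the count is 1.
Comparison with the Bézout bound: 1 ≤ 1 = deg(f)·deg(g), as expected for curves with no common component (the bound is attained).


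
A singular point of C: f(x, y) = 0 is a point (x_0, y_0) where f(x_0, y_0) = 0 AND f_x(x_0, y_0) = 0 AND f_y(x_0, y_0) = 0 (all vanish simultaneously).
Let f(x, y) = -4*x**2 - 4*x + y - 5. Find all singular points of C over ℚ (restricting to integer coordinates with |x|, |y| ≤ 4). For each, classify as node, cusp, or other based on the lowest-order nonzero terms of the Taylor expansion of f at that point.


No singular points in the scanned grid; C is smooth there.

Compute partial derivatives:
  f_x = -8*x - 4.
  f_y = 1.
f_y = 1 is a nonzero constant, so f_y never vanishes: no point (x, y) can satisfy f = f_x = f_y = 0. In particular no (x, y) ∈ {−4, ..., 4}² is singular; the curve is smooth.


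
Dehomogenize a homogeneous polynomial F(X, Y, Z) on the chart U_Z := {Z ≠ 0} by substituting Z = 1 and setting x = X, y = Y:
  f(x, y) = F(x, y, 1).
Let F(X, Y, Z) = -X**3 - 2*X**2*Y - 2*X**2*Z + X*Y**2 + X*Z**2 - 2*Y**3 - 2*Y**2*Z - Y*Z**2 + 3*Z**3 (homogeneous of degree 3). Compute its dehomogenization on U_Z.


f(x, y) = -x**3 - 2*x**2*y - 2*x**2 + x*y**2 + x - 2*y**3 - 2*y**2 - y + 3

On U_Z we set Z = 1. Each monomial c·X^i·Y^j·Z^k in F becomes c·x^i·y^j·1^k = c·x^i·y^j.
Substituting Z = 1: F(X, Y, 1) = -x**3 - 2*x**2*y - 2*x**2 + x*y**2 + x - 2*y**3 - 2*y**2 - y + 3.
Note: deg(f) ≤ deg(F) = 3; strict inequality happens when F is divisible by Z (lost terms).


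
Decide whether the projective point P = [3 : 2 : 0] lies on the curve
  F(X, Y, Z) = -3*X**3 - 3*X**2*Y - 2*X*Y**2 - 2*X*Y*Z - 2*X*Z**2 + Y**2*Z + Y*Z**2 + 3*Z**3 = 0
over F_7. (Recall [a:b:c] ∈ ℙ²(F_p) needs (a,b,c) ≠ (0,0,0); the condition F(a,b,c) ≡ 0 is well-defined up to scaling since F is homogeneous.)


F(3,2,0) ≡ 2 (mod 7); P is NOT on the curve.

Evaluate F(3, 2, 0) term-by-term (mod 7).
  -3*X**3 ↦ -3·27·1·1 = -81
  -3*X**2*Y ↦ -3·9·2·1 = -54
  -2*X*Y**2 ↦ -2·3·4·1 = -24
  -2*X*Y*Z ↦ -2·3·2·0 = 0
  -2*X*Z**2 ↦ -2·3·1·0 = 0
  Y**2*Z ↦ 1·1·4·0 = 0
  Y*Z**2 ↦ 1·1·2·0 = 0
  3*Z**3 ↦ 3·1·1·0 = 0
Sum: F(3, 2, 0) = (-81) + (-54) + (-24) + (0) + (0) + (0) + (0) + (0) = -159.
Reducing mod 7: -159 ≡ 2 (mod 7).
Since F(a, b, c) ≡ 2 ≠ 0 (mod 7), P does NOT lie on the curve.


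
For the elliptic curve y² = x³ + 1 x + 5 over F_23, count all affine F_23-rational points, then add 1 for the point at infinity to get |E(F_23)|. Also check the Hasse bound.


Affine points = {(3, 9), (3, 14), (4, 2), (4, 21), (10, 7), (10, 16), (11, 6), (11, 17), (14, 7), (14, 16), (16, 0), (17, 6), (17, 17), (18, 6), (18, 17), (19, 11), (19, 12), (21, 8), (21, 15), (22, 7), (22, 16)}; affine count = 21; |E(F_23)| = 22.

Discriminant check: Δ ∝ 4a³ + 27b² = 4·1³ + 27·5² = 4·1 + 27·25 ≡ 12 (mod 23). Nonzero ⇒ E is nonsingular.
For each x ∈ F_23, compute rhs = x³ + 1·x + 5 mod 23, then count y ∈ F_23 with y² ≡ rhs.
  x = 0: rhs = 5, matching y values: none (0 points).
  x = 1: rhs = 7, matching y values: none (0 points).
  x = 2: rhs = 15, matching y values: none (0 points).
  x = 3: rhs = 12, matching y values: 9, 14 (2 points).
  x = 4: rhs = 4, matching y values: 2, 21 (2 points).
  x = 5: rhs = 20, matching y values: none (0 points).
  x = 6: rhs = 20, matching y values: none (0 points).
  x = 7: rhs = 10, matching y values: none (0 points).
  x = 8: rhs = 19, matching y values: none (0 points).
  x = 9: rhs = 7, matching y values: none (0 points).
  x = 10: rhs = 3, matching y values: 7, 16 (2 points).
  x = 11: rhs = 13, matching y values: 6, 17 (2 points).
  x = 12: rhs = 20, matching y values: none (0 points).
  x = 13: rhs = 7, matching y values: none (0 points).
  x = 14: rhs = 3, matching y values: 7, 16 (2 points).
  x = 15: rhs = 14, matching y values: none (0 points).
  x = 16: rhs = 0, matching y values: 0 (1 points).
  x = 17: rhs = 13, matching y values: 6, 17 (2 points).
  x = 18: rhs = 13, matching y values: 6, 17 (2 points).
  x = 19: rhs = 6, matching y values: 11, 12 (2 points).
  x = 20: rhs = 21, matching y values: none (0 points).
  x = 21: rhs = 18, matching y values: 8, 15 (2 points).
  x = 22: rhs = 3, matching y values: 7, 16 (2 points).
Total affine count: 21.
Full point count |E(F_23)| = 21 + 1 = 22.
Hasse bound: |22 − (23+1)| = |-2| = 2 ≤ 2√23 ≈ 9.5917 ✓.


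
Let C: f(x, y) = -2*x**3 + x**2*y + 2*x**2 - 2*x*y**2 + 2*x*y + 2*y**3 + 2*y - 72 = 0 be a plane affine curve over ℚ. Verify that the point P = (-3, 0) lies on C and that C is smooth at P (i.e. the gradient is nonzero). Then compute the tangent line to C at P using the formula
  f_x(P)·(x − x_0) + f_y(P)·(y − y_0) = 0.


Tangent line at P: -66*x + 5*y - 198 = 0.

Step 1: f(-3, 0) = 0, so P lies on C.
Step 2: partial derivatives
  f_x(x, y) = -6*x**2 + 2*x*y + 4*x - 2*y**2 + 2*y, f_y(x, y) = x**2 - 4*x*y + 2*x + 6*y**2 + 2.
  f_x(P) = -66, f_y(P) = 5 (gradient nonzero, so P is smooth).
Step 3: tangent line at P: -66·(x − -3) + 5·(y − 0) = 0.
Expanding: -66*x + 5*y - 198 = 0.


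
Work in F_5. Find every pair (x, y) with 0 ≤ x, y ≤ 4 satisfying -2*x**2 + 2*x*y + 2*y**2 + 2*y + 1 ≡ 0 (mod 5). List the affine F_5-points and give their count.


Affine F_5-points: {(0, 1), (0, 3), (1, 1), (1, 2), (3, 3)}; count = 5.

For each of the 25 pairs (x, y) ∈ F_5², evaluate f(x, y) mod 5. Record the zeros.
  x = 0: [0↦1, 1↦0, 2↦3, 3↦0, 4↦1]  zeros at y ∈ {1, 3}
  x = 1: [0↦4, 1↦0, 2↦0, 3↦4, 4↦2]  zeros at y ∈ {1, 2}
  x = 2: [0↦3, 1↦1, 2↦3, 3↦4, 4↦4]  zeros at y ∈ ∅
  x = 3: [0↦3, 1↦3, 2↦2, 3↦0, 4↦2]  zeros at y ∈ {3}
  x = 4: [0↦4, 1↦1, 2↦2, 3↦2, 4↦1]  zeros at y ∈ ∅
Collecting zeros: affine points = {(0, 1), (0, 3), (1, 1), (1, 2), (3, 3)}.
Total count |C(F_5)_aff| = 5.


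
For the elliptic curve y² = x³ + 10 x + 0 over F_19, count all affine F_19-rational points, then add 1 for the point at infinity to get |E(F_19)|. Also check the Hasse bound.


Affine points = {(0, 0), (1, 7), (1, 12), (2, 3), (2, 16), (3, 0), (4, 3), (4, 16), (5, 2), (5, 17), (10, 6), (10, 13), (11, 4), (11, 15), (12, 9), (12, 10), (13, 3), (13, 16), (16, 0)}; affine count = 19; |E(F_19)| = 20.

Discriminant check: Δ ∝ 4a³ + 27b² = 4·10³ + 27·0² = 4·1000 + 27·0 ≡ 10 (mod 19). Nonzero ⇒ E is nonsingular.
For each x ∈ F_19, compute rhs = x³ + 10·x + 0 mod 19, then count y ∈ F_19 with y² ≡ rhs.
  x = 0: rhs = 0, matching y values: 0 (1 points).
  x = 1: rhs = 11, matching y values: 7, 12 (2 points).
  x = 2: rhs = 9, matching y values: 3, 16 (2 points).
  x = 3: rhs = 0, matching y values: 0 (1 points).
  x = 4: rhs = 9, matching y values: 3, 16 (2 points).
  x = 5: rhs = 4, matching y values: 2, 17 (2 points).
  x = 6: rhs = 10, matching y values: none (0 points).
  x = 7: rhs = 14, matching y values: none (0 points).
  x = 8: rhs = 3, matching y values: none (0 points).
  x = 9: rhs = 2, matching y values: none (0 points).
  x = 10: rhs = 17, matching y values: 6, 13 (2 points).
  x = 11: rhs = 16, matching y values: 4, 15 (2 points).
  x = 12: rhs = 5, matching y values: 9, 10 (2 points).
  x = 13: rhs = 9, matching y values: 3, 16 (2 points).
  x = 14: rhs = 15, matching y values: none (0 points).
  x = 15: rhs = 10, matching y values: none (0 points).
  x = 16: rhs = 0, matching y values: 0 (1 points).
  x = 17: rhs = 10, matching y values: none (0 points).
  x = 18: rhs = 8, matching y values: none (0 points).
Total affine count: 19.
Full point count |E(F_19)| = 19 + 1 = 20.
Hasse bound: |20 − (19+1)| = |0| = 0 ≤ 2√19 ≈ 8.7178 ✓.


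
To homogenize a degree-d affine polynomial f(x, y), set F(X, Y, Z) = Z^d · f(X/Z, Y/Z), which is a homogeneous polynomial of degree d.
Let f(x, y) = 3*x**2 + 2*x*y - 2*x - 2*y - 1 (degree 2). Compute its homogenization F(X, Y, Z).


F(X, Y, Z) = 3*X**2 + 2*X*Y - 2*X*Z - 2*Y*Z - Z**2

deg(f) = 2.
Substitute x = X/Z, y = Y/Z into f, then multiply by Z^2.
  monomial 3·x^2·y^0 ↦ 3·X^2·Y^0·Z^0.
  monomial 2·x^1·y^1 ↦ 2·X^1·Y^1·Z^0.
  monomial -2·x^1·y^0 ↦ -2·X^1·Y^0·Z^1.
  monomial -2·x^0·y^1 ↦ -2·X^0·Y^1·Z^1.
  monomial -1·x^0·y^0 ↦ -1·X^0·Y^0·Z^2.
Collecting: F(X, Y, Z) = 3*X**2 + 2*X*Y - 2*X*Z - 2*Y*Z - Z**2.


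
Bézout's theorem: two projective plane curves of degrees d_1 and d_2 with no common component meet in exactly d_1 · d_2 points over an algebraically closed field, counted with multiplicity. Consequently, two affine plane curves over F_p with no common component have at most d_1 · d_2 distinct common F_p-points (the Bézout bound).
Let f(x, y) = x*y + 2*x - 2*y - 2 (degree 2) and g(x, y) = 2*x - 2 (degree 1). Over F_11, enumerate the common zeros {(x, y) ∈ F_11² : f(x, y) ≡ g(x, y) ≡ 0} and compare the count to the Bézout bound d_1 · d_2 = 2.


Common zeros: {(1, 0)}; count = 1; Bézout bound = 2.

deg(f) = 2, deg(g) = 1, so Bézout bound = 2.
Scan x ∈ F_11. For each x, list the y ∈ F_11 with f(x, y) ≡ 0 and those with g(x, y) ≡ 0 (mod 11); the common zeros in that column are the intersection.
  x = 0: f ≡ 0 at y ∈ {10}; g ≡ 0 at y ∈ ∅; common: ∅.
  x = 1: f ≡ 0 at y ∈ {0}; g ≡ 0 at y ∈ {0, 1, 2, 3, 4, 5, 6, 7, 8, 9, 10}; common: {0}.
  x = 2: f ≡ 0 at y ∈ ∅; g ≡ 0 at y ∈ ∅; common: ∅.
  x = 3: f ≡ 0 at y ∈ {7}; g ≡ 0 at y ∈ ∅; common: ∅.
  x = 4: f ≡ 0 at y ∈ {8}; g ≡ 0 at y ∈ ∅; common: ∅.
  x = 5: f ≡ 0 at y ∈ {1}; g ≡ 0 at y ∈ ∅; common: ∅.
  x = 6: f ≡ 0 at y ∈ {3}; g ≡ 0 at y ∈ ∅; common: ∅.
  x = 7: f ≡ 0 at y ∈ {2}; g ≡ 0 at y ∈ ∅; common: ∅.
  x = 8: f ≡ 0 at y ∈ {5}; g ≡ 0 at y ∈ ∅; common: ∅.
  x = 9: f ≡ 0 at y ∈ {4}; g ≡ 0 at y ∈ ∅; common: ∅.
  x = 10: f ≡ 0 at y ∈ {6}; g ≡ 0 at y ∈ ∅; common: ∅.
Collecting: common zeros = {(1, 0)}, so the count is 1.
Comparison with the Bézout bound: 1 ≤ 2 = deg(f)·deg(g), as expected for curves with no common component (the affine F_11-count falls short of the bound because intersections may lie at infinity, over extension fields, or carry multiplicity).
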